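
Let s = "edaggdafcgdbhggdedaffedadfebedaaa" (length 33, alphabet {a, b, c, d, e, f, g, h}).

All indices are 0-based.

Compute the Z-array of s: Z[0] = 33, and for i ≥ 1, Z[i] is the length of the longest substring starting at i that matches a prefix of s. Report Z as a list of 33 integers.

Z[0]=33
i=1: i≥r, start 0; Z[1]=0
i=2: i≥r, start 0; Z[2]=0
i=3: i≥r, start 0; Z[3]=0
i=4: i≥r, start 0; Z[4]=0
i=5: i≥r, start 0; Z[5]=0
i=6: i≥r, start 0; Z[6]=0
i=7: i≥r, start 0; Z[7]=0
i=8: i≥r, start 0; Z[8]=0
i=9: i≥r, start 0; Z[9]=0
i=10: i≥r, start 0; Z[10]=0
i=11: i≥r, start 0; Z[11]=0
i=12: i≥r, start 0; Z[12]=0
i=13: i≥r, start 0; Z[13]=0
i=14: i≥r, start 0; Z[14]=0
i=15: i≥r, start 0; Z[15]=0
i=16: i≥r, start 0; Z[16]=3 scan→box=[16,19)
i=17: min(r-i=2, Z[1]=0)=0; Z[17]=0
i=18: min(r-i=1, Z[2]=0)=0; Z[18]=0
i=19: i≥r, start 0; Z[19]=0
i=20: i≥r, start 0; Z[20]=0
i=21: i≥r, start 0; Z[21]=3 scan→box=[21,24)
i=22: min(r-i=2, Z[1]=0)=0; Z[22]=0
i=23: min(r-i=1, Z[2]=0)=0; Z[23]=0
i=24: i≥r, start 0; Z[24]=0
i=25: i≥r, start 0; Z[25]=0
i=26: i≥r, start 0; Z[26]=1 scan→box=[26,27)
i=27: i≥r, start 0; Z[27]=0
i=28: i≥r, start 0; Z[28]=3 scan→box=[28,31)
i=29: min(r-i=2, Z[1]=0)=0; Z[29]=0
i=30: min(r-i=1, Z[2]=0)=0; Z[30]=0
i=31: i≥r, start 0; Z[31]=0
i=32: i≥r, start 0; Z[32]=0

[33, 0, 0, 0, 0, 0, 0, 0, 0, 0, 0, 0, 0, 0, 0, 0, 3, 0, 0, 0, 0, 3, 0, 0, 0, 0, 1, 0, 3, 0, 0, 0, 0]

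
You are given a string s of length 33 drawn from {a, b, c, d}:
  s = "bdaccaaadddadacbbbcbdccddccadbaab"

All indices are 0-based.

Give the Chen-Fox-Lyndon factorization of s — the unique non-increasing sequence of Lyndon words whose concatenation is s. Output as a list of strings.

emit factor 1: 'bd' (i=0, period=2)
emit factor 2: 'acc' (i=2, period=3)
emit factor 3: 'aaadddadacbbbcbdccddccadbaab' (i=5, period=28)

["bd", "acc", "aaadddadacbbbcbdccddccadbaab"]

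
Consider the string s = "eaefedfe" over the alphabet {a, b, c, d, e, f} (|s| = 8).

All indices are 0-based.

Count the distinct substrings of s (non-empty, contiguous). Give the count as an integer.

rank | idx | suffix
   0 |   1 | aefedfe
   1 |   5 | dfe
   2 |   7 | e
   3 |   0 | eaefedfe
   4 |   4 | edfe
   5 |   2 | efedfe
   6 |   6 | fe
   7 |   3 | fedfe

SA = [1, 5, 7, 0, 4, 2, 6, 3]
[i] adj suffixes → lcp
  [1] 1/5 → 0 ('')
  [2] 5/7 → 0 ('')
  [3] 7/0 → 1 ('e')
  [4] 0/4 → 1 ('e')
  [5] 4/2 → 1 ('e')
  [6] 2/6 → 0 ('')
  [7] 6/3 → 2 ('fe')

n(n+1)/2 = 8·9/2 = 36
Σ LCP = 0 + 0 + 0 + 1 + 1 + 1 + 0 + 2 = 5
distinct = 36 − 5 = 31

31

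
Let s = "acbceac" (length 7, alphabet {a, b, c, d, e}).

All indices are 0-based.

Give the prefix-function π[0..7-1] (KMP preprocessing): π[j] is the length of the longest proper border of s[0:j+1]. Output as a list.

[0, 0, 0, 0, 0, 1, 2]

π[0] = 0
j=1 s[j]='c': π[1]=0 (border '')
j=2 s[j]='b': π[2]=0 (border '')
j=3 s[j]='c': π[3]=0 (border '')
j=4 s[j]='e': π[4]=0 (border '')
j=5 s[j]='a': π[5]=1 (border 'a')
j=6 s[j]='c': π[6]=2 (border 'ac')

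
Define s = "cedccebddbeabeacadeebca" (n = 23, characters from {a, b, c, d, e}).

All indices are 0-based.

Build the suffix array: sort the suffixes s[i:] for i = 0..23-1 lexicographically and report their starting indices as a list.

[22, 11, 14, 16, 20, 6, 9, 12, 21, 15, 3, 4, 0, 8, 2, 7, 17, 10, 13, 19, 5, 1, 18]

rank→(start, suffix):
  0 → (22, 'a')
  1 → (11, 'abeacadeebca')
  2 → (14, 'acadeebca')
  3 → (16, 'adeebca')
  4 → (20, 'bca')
  5 → (6, 'bddbeabeacadeebca')
  6 → (9, 'beabeacadeebca')
  7 → (12, 'beacadeebca')
  8 → (21, 'ca')
  9 → (15, 'cadeebca')
  10 → (3, 'ccebddbeabeacadeebca')
  11 → (4, 'cebddbeabeacadeebca')
  12 → (0, 'cedccebddbeabeacadeebca')
  13 → (8, 'dbeabeacadeebca')
  14 → (2, 'dccebddbeabeacadeebca')
  15 → (7, 'ddbeabeacadeebca')
  16 → (17, 'deebca')
  17 → (10, 'eabeacadeebca')
  18 → (13, 'eacadeebca')
  19 → (19, 'ebca')
  20 → (5, 'ebddbeabeacadeebca')
  21 → (1, 'edccebddbeabeacadeebca')
  22 → (18, 'eebca')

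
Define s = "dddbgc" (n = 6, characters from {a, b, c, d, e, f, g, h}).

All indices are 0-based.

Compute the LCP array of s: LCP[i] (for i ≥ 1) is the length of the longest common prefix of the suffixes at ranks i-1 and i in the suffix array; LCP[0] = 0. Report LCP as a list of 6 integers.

[0, 0, 0, 1, 2, 0]

rank→(start, suffix):
  0 → (3, 'bgc')
  1 → (5, 'c')
  2 → (2, 'dbgc')
  3 → (1, 'ddbgc')
  4 → (0, 'dddbgc')
  5 → (4, 'gc')

SA = [3, 5, 2, 1, 0, 4]
rank  pair      lcp
   1  s[3:],s[5:]  0  ''
   2  s[5:],s[2:]  0  ''
   3  s[2:],s[1:]  1  'd'
   4  s[1:],s[0:]  2  'dd'
   5  s[0:],s[4:]  0  ''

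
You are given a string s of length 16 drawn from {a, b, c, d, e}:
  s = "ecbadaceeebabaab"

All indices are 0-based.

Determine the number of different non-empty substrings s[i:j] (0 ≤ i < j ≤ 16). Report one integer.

rank→(start, suffix):
  0 → (13, 'aab')
  1 → (14, 'ab')
  2 → (11, 'abaab')
  3 → (5, 'aceeebabaab')
  4 → (3, 'adaceeebabaab')
  5 → (15, 'b')
  6 → (12, 'baab')
  7 → (10, 'babaab')
  8 → (2, 'badaceeebabaab')
  9 → (1, 'cbadaceeebabaab')
  10 → (6, 'ceeebabaab')
  11 → (4, 'daceeebabaab')
  12 → (9, 'ebabaab')
  13 → (0, 'ecbadaceeebabaab')
  14 → (8, 'eebabaab')
  15 → (7, 'eeebabaab')

SA = [13, 14, 11, 5, 3, 15, 12, 10, 2, 1, 6, 4, 9, 0, 8, 7]
[i] adj suffixes → lcp
  [1] 13/14 → 1 ('a')
  [2] 14/11 → 2 ('ab')
  [3] 11/5 → 1 ('a')
  [4] 5/3 → 1 ('a')
  [5] 3/15 → 0 ('')
  [6] 15/12 → 1 ('b')
  [7] 12/10 → 2 ('ba')
  [8] 10/2 → 2 ('ba')
  [9] 2/1 → 0 ('')
  [10] 1/6 → 1 ('c')
  [11] 6/4 → 0 ('')
  [12] 4/9 → 0 ('')
  [13] 9/0 → 1 ('e')
  [14] 0/8 → 1 ('e')
  [15] 8/7 → 2 ('ee')

n(n+1)/2 = 16·17/2 = 136
Σ LCP = 0 + 1 + 2 + 1 + 1 + 0 + 1 + 2 + 2 + 0 + 1 + 0 + 0 + 1 + 1 + 2 = 15
distinct = 136 − 15 = 121

121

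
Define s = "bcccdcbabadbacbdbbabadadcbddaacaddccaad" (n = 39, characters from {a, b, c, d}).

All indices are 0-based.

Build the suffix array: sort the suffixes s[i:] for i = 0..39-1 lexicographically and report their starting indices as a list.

rank→(start, suffix):
  0 → (28, 'aacaddccaad')
  1 → (36, 'aad')
  2 → (18, 'abadadcbddaacaddccaad')
  3 → (7, 'abadbacbdbbabadadcbddaacaddccaad')
  4 → (29, 'acaddccaad')
  5 → (12, 'acbdbbabadadcbddaacaddccaad')
  6 → (37, 'ad')
  7 → (20, 'adadcbddaacaddccaad')
  8 → (9, 'adbacbdbbabadadcbddaacaddccaad')
  9 → (22, 'adcbddaacaddccaad')
  10 → (31, 'addccaad')
  11 → (17, 'babadadcbddaacaddccaad')
  12 → (6, 'babadbacbdbbabadadcbddaacaddccaad')
  13 → (11, 'bacbdbbabadadcbddaacaddccaad')
  14 → (19, 'badadcbddaacaddccaad')
  15 → (8, 'badbacbdbbabadadcbddaacaddccaad')
  16 → (16, 'bbabadadcbddaacaddccaad')
  17 → (0, 'bcccdcbabadbacbdbbabadadcbddaacaddccaad')
  18 → (14, 'bdbbabadadcbddaacaddccaad')
  19 → (25, 'bddaacaddccaad')
  20 → (35, 'caad')
  21 → (30, 'caddccaad')
  22 → (5, 'cbabadbacbdbbabadadcbddaacaddccaad')
  23 → (13, 'cbdbbabadadcbddaacaddccaad')
  24 → (24, 'cbddaacaddccaad')
  25 → (34, 'ccaad')
  26 → (1, 'cccdcbabadbacbdbbabadadcbddaacaddccaad')
  27 → (2, 'ccdcbabadbacbdbbabadadcbddaacaddccaad')
  28 → (3, 'cdcbabadbacbdbbabadadcbddaacaddccaad')
  29 → (38, 'd')
  30 → (27, 'daacaddccaad')
  31 → (21, 'dadcbddaacaddccaad')
  32 → (10, 'dbacbdbbabadadcbddaacaddccaad')
  33 → (15, 'dbbabadadcbddaacaddccaad')
  34 → (4, 'dcbabadbacbdbbabadadcbddaacaddccaad')
  35 → (23, 'dcbddaacaddccaad')
  36 → (33, 'dccaad')
  37 → (26, 'ddaacaddccaad')
  38 → (32, 'ddccaad')

[28, 36, 18, 7, 29, 12, 37, 20, 9, 22, 31, 17, 6, 11, 19, 8, 16, 0, 14, 25, 35, 30, 5, 13, 24, 34, 1, 2, 3, 38, 27, 21, 10, 15, 4, 23, 33, 26, 32]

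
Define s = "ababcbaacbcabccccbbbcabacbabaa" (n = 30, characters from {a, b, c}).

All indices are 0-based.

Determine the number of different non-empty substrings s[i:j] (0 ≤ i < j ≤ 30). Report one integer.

sorted suffixes:
  #0 SA[0]=29  'a'
  #1 SA[1]=28  'aa'
  #2 SA[2]=6  'aacbcabccccbbbcabacbabaa'
  #3 SA[3]=26  'abaa'
  #4 SA[4]=0  'ababcbaacbcabccccbbbcabacbabaa'
  #5 SA[5]=21  'abacbabaa'
  #6 SA[6]=2  'abcbaacbcabccccbbbcabacbabaa'
  #7 SA[7]=11  'abccccbbbcabacbabaa'
  #8 SA[8]=23  'acbabaa'
  #9 SA[9]=7  'acbcabccccbbbcabacbabaa'
  #10 SA[10]=27  'baa'
  #11 SA[11]=5  'baacbcabccccbbbcabacbabaa'
  #12 SA[12]=25  'babaa'
  #13 SA[13]=1  'babcbaacbcabccccbbbcabacbabaa'
  #14 SA[14]=22  'bacbabaa'
  #15 SA[15]=17  'bbbcabacbabaa'
  #16 SA[16]=18  'bbcabacbabaa'
  #17 SA[17]=19  'bcabacbabaa'
  #18 SA[18]=9  'bcabccccbbbcabacbabaa'
  #19 SA[19]=3  'bcbaacbcabccccbbbcabacbabaa'
  #20 SA[20]=12  'bccccbbbcabacbabaa'
  #21 SA[21]=20  'cabacbabaa'
  #22 SA[22]=10  'cabccccbbbcabacbabaa'
  #23 SA[23]=4  'cbaacbcabccccbbbcabacbabaa'
  #24 SA[24]=24  'cbabaa'
  #25 SA[25]=16  'cbbbcabacbabaa'
  #26 SA[26]=8  'cbcabccccbbbcabacbabaa'
  #27 SA[27]=15  'ccbbbcabacbabaa'
  #28 SA[28]=14  'cccbbbcabacbabaa'
  #29 SA[29]=13  'ccccbbbcabacbabaa'

SA = [29, 28, 6, 26, 0, 21, 2, 11, 23, 7, 27, 5, 25, 1, 22, 17, 18, 19, 9, 3, 12, 20, 10, 4, 24, 16, 8, 15, 14, 13]
rank  pair      lcp
   1  s[29:],s[28:]  1  'a'
   2  s[28:],s[6:]  2  'aa'
   3  s[6:],s[26:]  1  'a'
   4  s[26:],s[0:]  3  'aba'
   5  s[0:],s[21:]  3  'aba'
   6  s[21:],s[2:]  2  'ab'
   7  s[2:],s[11:]  3  'abc'
   8  s[11:],s[23:]  1  'a'
   9  s[23:],s[7:]  3  'acb'
  10  s[7:],s[27:]  0  ''
  11  s[27:],s[5:]  3  'baa'
  12  s[5:],s[25:]  2  'ba'
  13  s[25:],s[1:]  3  'bab'
  14  s[1:],s[22:]  2  'ba'
  15  s[22:],s[17:]  1  'b'
  16  s[17:],s[18:]  2  'bb'
  17  s[18:],s[19:]  1  'b'
  18  s[19:],s[9:]  4  'bcab'
  19  s[9:],s[3:]  2  'bc'
  20  s[3:],s[12:]  2  'bc'
  21  s[12:],s[20:]  0  ''
  22  s[20:],s[10:]  3  'cab'
  23  s[10:],s[4:]  1  'c'
  24  s[4:],s[24:]  3  'cba'
  25  s[24:],s[16:]  2  'cb'
  26  s[16:],s[8:]  2  'cb'
  27  s[8:],s[15:]  1  'c'
  28  s[15:],s[14:]  2  'cc'
  29  s[14:],s[13:]  3  'ccc'

n(n+1)/2 = 30·31/2 = 465
Σ LCP = 0 + 1 + 2 + 1 + 3 + 3 + 2 + 3 + 1 + 3 + 0 + 3 + 2 + 3 + 2 + 1 + 2 + 1 + 4 + 2 + 2 + 0 + 3 + 1 + 3 + 2 + 2 + 1 + 2 + 3 = 58
distinct = 465 − 58 = 407

407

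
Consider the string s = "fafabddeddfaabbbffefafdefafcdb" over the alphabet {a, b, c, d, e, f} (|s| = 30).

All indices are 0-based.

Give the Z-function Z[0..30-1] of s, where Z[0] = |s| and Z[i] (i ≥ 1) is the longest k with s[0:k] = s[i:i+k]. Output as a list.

Z[0]=30
i=1: fresh scan; Z[1]=0
i=2: fresh scan; Z[2]=2 scan→box=[2,4)
i=3: min(r-i=1, Z[1]=0)=0; Z[3]=0
i=4: fresh scan; Z[4]=0
i=5: fresh scan; Z[5]=0
i=6: fresh scan; Z[6]=0
i=7: fresh scan; Z[7]=0
i=8: fresh scan; Z[8]=0
i=9: fresh scan; Z[9]=0
i=10: fresh scan; Z[10]=2 scan→box=[10,12)
i=11: min(r-i=1, Z[1]=0)=0; Z[11]=0
i=12: fresh scan; Z[12]=0
i=13: fresh scan; Z[13]=0
i=14: fresh scan; Z[14]=0
i=15: fresh scan; Z[15]=0
i=16: fresh scan; Z[16]=1 scan→box=[16,17)
i=17: fresh scan; Z[17]=1 scan→box=[17,18)
i=18: fresh scan; Z[18]=0
i=19: fresh scan; Z[19]=3 scan→box=[19,22)
i=20: min(r-i=2, Z[1]=0)=0; Z[20]=0
i=21: min(r-i=1, Z[2]=2)=1; Z[21]=1
i=22: fresh scan; Z[22]=0
i=23: fresh scan; Z[23]=0
i=24: fresh scan; Z[24]=3 scan→box=[24,27)
i=25: min(r-i=2, Z[1]=0)=0; Z[25]=0
i=26: min(r-i=1, Z[2]=2)=1; Z[26]=1
i=27: fresh scan; Z[27]=0
i=28: fresh scan; Z[28]=0
i=29: fresh scan; Z[29]=0

[30, 0, 2, 0, 0, 0, 0, 0, 0, 0, 2, 0, 0, 0, 0, 0, 1, 1, 0, 3, 0, 1, 0, 0, 3, 0, 1, 0, 0, 0]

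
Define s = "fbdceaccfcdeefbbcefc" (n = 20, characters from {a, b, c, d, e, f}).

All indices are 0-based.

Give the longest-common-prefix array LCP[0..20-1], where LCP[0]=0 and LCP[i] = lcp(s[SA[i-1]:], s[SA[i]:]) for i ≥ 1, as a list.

[0, 0, 1, 1, 0, 1, 1, 1, 2, 1, 0, 1, 0, 1, 1, 2, 0, 2, 1, 2]

rank→(start, suffix):
  0 → (5, 'accfcdeefbbcefc')
  1 → (14, 'bbcefc')
  2 → (15, 'bcefc')
  3 → (1, 'bdceaccfcdeefbbcefc')
  4 → (19, 'c')
  5 → (6, 'ccfcdeefbbcefc')
  6 → (9, 'cdeefbbcefc')
  7 → (3, 'ceaccfcdeefbbcefc')
  8 → (16, 'cefc')
  9 → (7, 'cfcdeefbbcefc')
  10 → (2, 'dceaccfcdeefbbcefc')
  11 → (10, 'deefbbcefc')
  12 → (4, 'eaccfcdeefbbcefc')
  13 → (11, 'eefbbcefc')
  14 → (12, 'efbbcefc')
  15 → (17, 'efc')
  16 → (13, 'fbbcefc')
  17 → (0, 'fbdceaccfcdeefbbcefc')
  18 → (18, 'fc')
  19 → (8, 'fcdeefbbcefc')

SA = [5, 14, 15, 1, 19, 6, 9, 3, 16, 7, 2, 10, 4, 11, 12, 17, 13, 0, 18, 8]
rank  pair      lcp
   1  s[5:],s[14:]  0  ''
   2  s[14:],s[15:]  1  'b'
   3  s[15:],s[1:]  1  'b'
   4  s[1:],s[19:]  0  ''
   5  s[19:],s[6:]  1  'c'
   6  s[6:],s[9:]  1  'c'
   7  s[9:],s[3:]  1  'c'
   8  s[3:],s[16:]  2  'ce'
   9  s[16:],s[7:]  1  'c'
  10  s[7:],s[2:]  0  ''
  11  s[2:],s[10:]  1  'd'
  12  s[10:],s[4:]  0  ''
  13  s[4:],s[11:]  1  'e'
  14  s[11:],s[12:]  1  'e'
  15  s[12:],s[17:]  2  'ef'
  16  s[17:],s[13:]  0  ''
  17  s[13:],s[0:]  2  'fb'
  18  s[0:],s[18:]  1  'f'
  19  s[18:],s[8:]  2  'fc'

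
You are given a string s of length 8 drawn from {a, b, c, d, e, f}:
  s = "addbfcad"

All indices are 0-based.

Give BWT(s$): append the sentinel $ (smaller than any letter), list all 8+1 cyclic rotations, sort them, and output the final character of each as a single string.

rank  rotation   last
    0  $addbfcad  d
    1  ad$addbfc  c
    2  addbfcad$  $
    3  bfcad$add  d
    4  cad$addbf  f
    5  d$addbfca  a
    6  dbfcad$ad  d
    7  ddbfcad$a  a
    8  fcad$addb  b

dc$dfadab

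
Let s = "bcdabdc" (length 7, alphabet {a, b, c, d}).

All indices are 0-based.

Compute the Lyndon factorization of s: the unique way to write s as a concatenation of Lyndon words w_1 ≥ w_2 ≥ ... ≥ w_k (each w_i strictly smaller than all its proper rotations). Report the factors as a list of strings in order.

["bcd", "abdc"]

emit factor 1: 'bcd' (i=0, period=3)
emit factor 2: 'abdc' (i=3, period=4)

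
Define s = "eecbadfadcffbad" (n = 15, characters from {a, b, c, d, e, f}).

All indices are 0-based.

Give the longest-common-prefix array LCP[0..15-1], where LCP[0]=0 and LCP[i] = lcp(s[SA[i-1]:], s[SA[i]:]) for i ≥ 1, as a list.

[0, 2, 2, 0, 3, 0, 1, 0, 1, 1, 0, 1, 0, 1, 1]

rank | idx | suffix
   0 |  13 | ad
   1 |   7 | adcffbad
   2 |   4 | adfadcffbad
   3 |  12 | bad
   4 |   3 | badfadcffbad
   5 |   2 | cbadfadcffbad
   6 |   9 | cffbad
   7 |  14 | d
   8 |   8 | dcffbad
   9 |   5 | dfadcffbad
  10 |   1 | ecbadfadcffbad
  11 |   0 | eecbadfadcffbad
  12 |   6 | fadcffbad
  13 |  11 | fbad
  14 |  10 | ffbad

SA = [13, 7, 4, 12, 3, 2, 9, 14, 8, 5, 1, 0, 6, 11, 10]
[i] adj suffixes → lcp
  [1] 13/7 → 2 ('ad')
  [2] 7/4 → 2 ('ad')
  [3] 4/12 → 0 ('')
  [4] 12/3 → 3 ('bad')
  [5] 3/2 → 0 ('')
  [6] 2/9 → 1 ('c')
  [7] 9/14 → 0 ('')
  [8] 14/8 → 1 ('d')
  [9] 8/5 → 1 ('d')
  [10] 5/1 → 0 ('')
  [11] 1/0 → 1 ('e')
  [12] 0/6 → 0 ('')
  [13] 6/11 → 1 ('f')
  [14] 11/10 → 1 ('f')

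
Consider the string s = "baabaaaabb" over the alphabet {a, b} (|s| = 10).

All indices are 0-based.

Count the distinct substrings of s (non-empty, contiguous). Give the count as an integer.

39

rank→(start, suffix):
  0 → (4, 'aaaabb')
  1 → (5, 'aaabb')
  2 → (1, 'aabaaaabb')
  3 → (6, 'aabb')
  4 → (2, 'abaaaabb')
  5 → (7, 'abb')
  6 → (9, 'b')
  7 → (3, 'baaaabb')
  8 → (0, 'baabaaaabb')
  9 → (8, 'bb')

SA = [4, 5, 1, 6, 2, 7, 9, 3, 0, 8]
i: (SA[i-1],SA[i]) lcp shared
  1: (4,5) 3 'aaa'
  2: (5,1) 2 'aa'
  3: (1,6) 3 'aab'
  4: (6,2) 1 'a'
  5: (2,7) 2 'ab'
  6: (7,9) 0 ''
  7: (9,3) 1 'b'
  8: (3,0) 3 'baa'
  9: (0,8) 1 'b'

n(n+1)/2 = 10·11/2 = 55
Σ LCP = 0 + 3 + 2 + 3 + 1 + 2 + 0 + 1 + 3 + 1 = 16
distinct = 55 − 16 = 39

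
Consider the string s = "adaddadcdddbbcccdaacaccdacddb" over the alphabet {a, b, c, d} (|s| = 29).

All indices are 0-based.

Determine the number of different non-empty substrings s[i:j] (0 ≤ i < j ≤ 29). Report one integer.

388

rank | idx | suffix
   0 |  17 | aacaccdacddb
   1 |  18 | acaccdacddb
   2 |  20 | accdacddb
   3 |  24 | acddb
   4 |   0 | adaddadcdddbbcccdaacaccdacddb
   5 |   5 | adcdddbbcccdaacaccdacddb
   6 |   2 | addadcdddbbcccdaacaccdacddb
   7 |  28 | b
   8 |  11 | bbcccdaacaccdacddb
   9 |  12 | bcccdaacaccdacddb
  10 |  19 | caccdacddb
  11 |  13 | cccdaacaccdacddb
  12 |  14 | ccdaacaccdacddb
  13 |  21 | ccdacddb
  14 |  15 | cdaacaccdacddb
  15 |  22 | cdacddb
  16 |  25 | cddb
  17 |   7 | cdddbbcccdaacaccdacddb
  18 |  16 | daacaccdacddb
  19 |  23 | dacddb
  20 |   4 | dadcdddbbcccdaacaccdacddb
  21 |   1 | daddadcdddbbcccdaacaccdacddb
  22 |  27 | db
  23 |  10 | dbbcccdaacaccdacddb
  24 |   6 | dcdddbbcccdaacaccdacddb
  25 |   3 | ddadcdddbbcccdaacaccdacddb
  26 |  26 | ddb
  27 |   9 | ddbbcccdaacaccdacddb
  28 |   8 | dddbbcccdaacaccdacddb

SA = [17, 18, 20, 24, 0, 5, 2, 28, 11, 12, 19, 13, 14, 21, 15, 22, 25, 7, 16, 23, 4, 1, 27, 10, 6, 3, 26, 9, 8]
i: (SA[i-1],SA[i]) lcp shared
  1: (17,18) 1 'a'
  2: (18,20) 2 'ac'
  3: (20,24) 2 'ac'
  4: (24,0) 1 'a'
  5: (0,5) 2 'ad'
  6: (5,2) 2 'ad'
  7: (2,28) 0 ''
  8: (28,11) 1 'b'
  9: (11,12) 1 'b'
  10: (12,19) 0 ''
  11: (19,13) 1 'c'
  12: (13,14) 2 'cc'
  13: (14,21) 4 'ccda'
  14: (21,15) 1 'c'
  15: (15,22) 3 'cda'
  16: (22,25) 2 'cd'
  17: (25,7) 3 'cdd'
  18: (7,16) 0 ''
  19: (16,23) 2 'da'
  20: (23,4) 2 'da'
  21: (4,1) 3 'dad'
  22: (1,27) 1 'd'
  23: (27,10) 2 'db'
  24: (10,6) 1 'd'
  25: (6,3) 1 'd'
  26: (3,26) 2 'dd'
  27: (26,9) 3 'ddb'
  28: (9,8) 2 'dd'

n(n+1)/2 = 29·30/2 = 435
Σ LCP = 0 + 1 + 2 + 2 + 1 + 2 + 2 + 0 + 1 + 1 + 0 + 1 + 2 + 4 + 1 + 3 + 2 + 3 + 0 + 2 + 2 + 3 + 1 + 2 + 1 + 1 + 2 + 3 + 2 = 47
distinct = 435 − 47 = 388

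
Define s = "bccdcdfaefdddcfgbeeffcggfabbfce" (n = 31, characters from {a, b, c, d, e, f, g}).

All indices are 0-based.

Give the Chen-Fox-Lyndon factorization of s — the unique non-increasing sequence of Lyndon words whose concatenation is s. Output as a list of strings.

emit factor 1: 'bccdcdf' (i=0, period=7)
emit factor 2: 'aefdddcfgbeeffcggf' (i=7, period=18)
emit factor 3: 'abbfce' (i=25, period=6)

["bccdcdf", "aefdddcfgbeeffcggf", "abbfce"]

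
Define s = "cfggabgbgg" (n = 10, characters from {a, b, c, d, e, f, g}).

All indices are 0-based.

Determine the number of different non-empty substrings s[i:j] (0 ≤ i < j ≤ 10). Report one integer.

48

rank | idx | suffix
   0 |   4 | abgbgg
   1 |   5 | bgbgg
   2 |   7 | bgg
   3 |   0 | cfggabgbgg
   4 |   1 | fggabgbgg
   5 |   9 | g
   6 |   3 | gabgbgg
   7 |   6 | gbgg
   8 |   8 | gg
   9 |   2 | ggabgbgg

SA = [4, 5, 7, 0, 1, 9, 3, 6, 8, 2]
rank  pair      lcp
   1  s[4:],s[5:]  0  ''
   2  s[5:],s[7:]  2  'bg'
   3  s[7:],s[0:]  0  ''
   4  s[0:],s[1:]  0  ''
   5  s[1:],s[9:]  0  ''
   6  s[9:],s[3:]  1  'g'
   7  s[3:],s[6:]  1  'g'
   8  s[6:],s[8:]  1  'g'
   9  s[8:],s[2:]  2  'gg'

n(n+1)/2 = 10·11/2 = 55
Σ LCP = 0 + 0 + 2 + 0 + 0 + 0 + 1 + 1 + 1 + 2 = 7
distinct = 55 − 7 = 48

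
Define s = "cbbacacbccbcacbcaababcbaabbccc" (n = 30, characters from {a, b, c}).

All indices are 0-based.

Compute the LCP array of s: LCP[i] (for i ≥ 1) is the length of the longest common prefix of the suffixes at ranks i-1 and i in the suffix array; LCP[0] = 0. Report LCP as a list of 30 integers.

rank→(start, suffix):
  0 → (16, 'aababcbaabbccc')
  1 → (23, 'aabbccc')
  2 → (17, 'ababcbaabbccc')
  3 → (24, 'abbccc')
  4 → (19, 'abcbaabbccc')
  5 → (3, 'acacbccbcacbcaababcbaabbccc')
  6 → (12, 'acbcaababcbaabbccc')
  7 → (5, 'acbccbcacbcaababcbaabbccc')
  8 → (22, 'baabbccc')
  9 → (18, 'babcbaabbccc')
  10 → (2, 'bacacbccbcacbcaababcbaabbccc')
  11 → (1, 'bbacacbccbcacbcaababcbaabbccc')
  12 → (25, 'bbccc')
  13 → (14, 'bcaababcbaabbccc')
  14 → (10, 'bcacbcaababcbaabbccc')
  15 → (20, 'bcbaabbccc')
  16 → (7, 'bccbcacbcaababcbaabbccc')
  17 → (26, 'bccc')
  18 → (29, 'c')
  19 → (15, 'caababcbaabbccc')
  20 → (11, 'cacbcaababcbaabbccc')
  21 → (4, 'cacbccbcacbcaababcbaabbccc')
  22 → (21, 'cbaabbccc')
  23 → (0, 'cbbacacbccbcacbcaababcbaabbccc')
  24 → (13, 'cbcaababcbaabbccc')
  25 → (9, 'cbcacbcaababcbaabbccc')
  26 → (6, 'cbccbcacbcaababcbaabbccc')
  27 → (28, 'cc')
  28 → (8, 'ccbcacbcaababcbaabbccc')
  29 → (27, 'ccc')

SA = [16, 23, 17, 24, 19, 3, 12, 5, 22, 18, 2, 1, 25, 14, 10, 20, 7, 26, 29, 15, 11, 4, 21, 0, 13, 9, 6, 28, 8, 27]
[i] adj suffixes → lcp
  [1] 16/23 → 3 ('aab')
  [2] 23/17 → 1 ('a')
  [3] 17/24 → 2 ('ab')
  [4] 24/19 → 2 ('ab')
  [5] 19/3 → 1 ('a')
  [6] 3/12 → 2 ('ac')
  [7] 12/5 → 4 ('acbc')
  [8] 5/22 → 0 ('')
  [9] 22/18 → 2 ('ba')
  [10] 18/2 → 2 ('ba')
  [11] 2/1 → 1 ('b')
  [12] 1/25 → 2 ('bb')
  [13] 25/14 → 1 ('b')
  [14] 14/10 → 3 ('bca')
  [15] 10/20 → 2 ('bc')
  [16] 20/7 → 2 ('bc')
  [17] 7/26 → 3 ('bcc')
  [18] 26/29 → 0 ('')
  [19] 29/15 → 1 ('c')
  [20] 15/11 → 2 ('ca')
  [21] 11/4 → 5 ('cacbc')
  [22] 4/21 → 1 ('c')
  [23] 21/0 → 2 ('cb')
  [24] 0/13 → 2 ('cb')
  [25] 13/9 → 4 ('cbca')
  [26] 9/6 → 3 ('cbc')
  [27] 6/28 → 1 ('c')
  [28] 28/8 → 2 ('cc')
  [29] 8/27 → 2 ('cc')

[0, 3, 1, 2, 2, 1, 2, 4, 0, 2, 2, 1, 2, 1, 3, 2, 2, 3, 0, 1, 2, 5, 1, 2, 2, 4, 3, 1, 2, 2]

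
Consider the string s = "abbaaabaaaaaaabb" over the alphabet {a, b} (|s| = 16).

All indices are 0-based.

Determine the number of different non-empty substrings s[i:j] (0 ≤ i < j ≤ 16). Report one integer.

95

rank→(start, suffix):
  0 → (7, 'aaaaaaabb')
  1 → (8, 'aaaaaabb')
  2 → (9, 'aaaaabb')
  3 → (10, 'aaaabb')
  4 → (3, 'aaabaaaaaaabb')
  5 → (11, 'aaabb')
  6 → (4, 'aabaaaaaaabb')
  7 → (12, 'aabb')
  8 → (5, 'abaaaaaaabb')
  9 → (13, 'abb')
  10 → (0, 'abbaaabaaaaaaabb')
  11 → (15, 'b')
  12 → (6, 'baaaaaaabb')
  13 → (2, 'baaabaaaaaaabb')
  14 → (14, 'bb')
  15 → (1, 'bbaaabaaaaaaabb')

SA = [7, 8, 9, 10, 3, 11, 4, 12, 5, 13, 0, 15, 6, 2, 14, 1]
i: (SA[i-1],SA[i]) lcp shared
  1: (7,8) 6 'aaaaaa'
  2: (8,9) 5 'aaaaa'
  3: (9,10) 4 'aaaa'
  4: (10,3) 3 'aaa'
  5: (3,11) 4 'aaab'
  6: (11,4) 2 'aa'
  7: (4,12) 3 'aab'
  8: (12,5) 1 'a'
  9: (5,13) 2 'ab'
  10: (13,0) 3 'abb'
  11: (0,15) 0 ''
  12: (15,6) 1 'b'
  13: (6,2) 4 'baaa'
  14: (2,14) 1 'b'
  15: (14,1) 2 'bb'

n(n+1)/2 = 16·17/2 = 136
Σ LCP = 0 + 6 + 5 + 4 + 3 + 4 + 2 + 3 + 1 + 2 + 3 + 0 + 1 + 4 + 1 + 2 = 41
distinct = 136 − 41 = 95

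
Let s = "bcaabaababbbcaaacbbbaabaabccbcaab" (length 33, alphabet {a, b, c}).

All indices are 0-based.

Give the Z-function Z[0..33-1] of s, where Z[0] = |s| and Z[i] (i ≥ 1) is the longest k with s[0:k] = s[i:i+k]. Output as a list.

Z[0]=33
i=1: outside box; Z[1]=0
i=2: outside box; Z[2]=0
i=3: outside box; Z[3]=0
i=4: outside box; Z[4]=1 scan→box=[4,5)
i=5: outside box; Z[5]=0
i=6: outside box; Z[6]=0
i=7: outside box; Z[7]=1 scan→box=[7,8)
i=8: outside box; Z[8]=0
i=9: outside box; Z[9]=1 scan→box=[9,10)
i=10: outside box; Z[10]=1 scan→box=[10,11)
i=11: outside box; Z[11]=4 scan→box=[11,15)
i=12: min(r-i=3, Z[1]=0)=0; Z[12]=0
i=13: min(r-i=2, Z[2]=0)=0; Z[13]=0
i=14: min(r-i=1, Z[3]=0)=0; Z[14]=0
i=15: outside box; Z[15]=0
i=16: outside box; Z[16]=0
i=17: outside box; Z[17]=1 scan→box=[17,18)
i=18: outside box; Z[18]=1 scan→box=[18,19)
i=19: outside box; Z[19]=1 scan→box=[19,20)
i=20: outside box; Z[20]=0
i=21: outside box; Z[21]=0
i=22: outside box; Z[22]=1 scan→box=[22,23)
i=23: outside box; Z[23]=0
i=24: outside box; Z[24]=0
i=25: outside box; Z[25]=2 scan→box=[25,27)
i=26: min(r-i=1, Z[1]=0)=0; Z[26]=0
i=27: outside box; Z[27]=0
i=28: outside box; Z[28]=5 scan→box=[28,33)
i=29: min(r-i=4, Z[1]=0)=0; Z[29]=0
i=30: min(r-i=3, Z[2]=0)=0; Z[30]=0
i=31: min(r-i=2, Z[3]=0)=0; Z[31]=0
i=32: min(r-i=1, Z[4]=1)=1; Z[32]=1

[33, 0, 0, 0, 1, 0, 0, 1, 0, 1, 1, 4, 0, 0, 0, 0, 0, 1, 1, 1, 0, 0, 1, 0, 0, 2, 0, 0, 5, 0, 0, 0, 1]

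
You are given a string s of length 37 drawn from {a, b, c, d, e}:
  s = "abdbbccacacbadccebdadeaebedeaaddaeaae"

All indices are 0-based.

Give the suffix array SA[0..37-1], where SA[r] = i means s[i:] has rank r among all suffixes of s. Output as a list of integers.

[28, 34, 0, 7, 9, 12, 29, 19, 35, 32, 22, 11, 3, 4, 17, 1, 24, 6, 8, 10, 5, 14, 15, 18, 31, 2, 13, 30, 26, 20, 36, 27, 33, 21, 16, 23, 25]

rank→(start, suffix):
  0 → (28, 'aaddaeaae')
  1 → (34, 'aae')
  2 → (0, 'abdbbccacacbadccebdadeaebedeaaddaeaae')
  3 → (7, 'acacbadccebdadeaebedeaaddaeaae')
  4 → (9, 'acbadccebdadeaebedeaaddaeaae')
  5 → (12, 'adccebdadeaebedeaaddaeaae')
  6 → (29, 'addaeaae')
  7 → (19, 'adeaebedeaaddaeaae')
  8 → (35, 'ae')
  9 → (32, 'aeaae')
  10 → (22, 'aebedeaaddaeaae')
  11 → (11, 'badccebdadeaebedeaaddaeaae')
  12 → (3, 'bbccacacbadccebdadeaebedeaaddaeaae')
  13 → (4, 'bccacacbadccebdadeaebedeaaddaeaae')
  14 → (17, 'bdadeaebedeaaddaeaae')
  15 → (1, 'bdbbccacacbadccebdadeaebedeaaddaeaae')
  16 → (24, 'bedeaaddaeaae')
  17 → (6, 'cacacbadccebdadeaebedeaaddaeaae')
  18 → (8, 'cacbadccebdadeaebedeaaddaeaae')
  19 → (10, 'cbadccebdadeaebedeaaddaeaae')
  20 → (5, 'ccacacbadccebdadeaebedeaaddaeaae')
  21 → (14, 'ccebdadeaebedeaaddaeaae')
  22 → (15, 'cebdadeaebedeaaddaeaae')
  23 → (18, 'dadeaebedeaaddaeaae')
  24 → (31, 'daeaae')
  25 → (2, 'dbbccacacbadccebdadeaebedeaaddaeaae')
  26 → (13, 'dccebdadeaebedeaaddaeaae')
  27 → (30, 'ddaeaae')
  28 → (26, 'deaaddaeaae')
  29 → (20, 'deaebedeaaddaeaae')
  30 → (36, 'e')
  31 → (27, 'eaaddaeaae')
  32 → (33, 'eaae')
  33 → (21, 'eaebedeaaddaeaae')
  34 → (16, 'ebdadeaebedeaaddaeaae')
  35 → (23, 'ebedeaaddaeaae')
  36 → (25, 'edeaaddaeaae')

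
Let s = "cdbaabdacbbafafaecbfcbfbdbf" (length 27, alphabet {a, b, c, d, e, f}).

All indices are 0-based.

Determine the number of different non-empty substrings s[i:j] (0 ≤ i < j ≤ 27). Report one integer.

rank→(start, suffix):
  0 → (3, 'aabdacbbafafaecbfcbfbdbf')
  1 → (4, 'abdacbbafafaecbfcbfbdbf')
  2 → (7, 'acbbafafaecbfcbfbdbf')
  3 → (15, 'aecbfcbfbdbf')
  4 → (13, 'afaecbfcbfbdbf')
  5 → (11, 'afafaecbfcbfbdbf')
  6 → (2, 'baabdacbbafafaecbfcbfbdbf')
  7 → (10, 'bafafaecbfcbfbdbf')
  8 → (9, 'bbafafaecbfcbfbdbf')
  9 → (5, 'bdacbbafafaecbfcbfbdbf')
  10 → (23, 'bdbf')
  11 → (25, 'bf')
  12 → (21, 'bfbdbf')
  13 → (18, 'bfcbfbdbf')
  14 → (8, 'cbbafafaecbfcbfbdbf')
  15 → (20, 'cbfbdbf')
  16 → (17, 'cbfcbfbdbf')
  17 → (0, 'cdbaabdacbbafafaecbfcbfbdbf')
  18 → (6, 'dacbbafafaecbfcbfbdbf')
  19 → (1, 'dbaabdacbbafafaecbfcbfbdbf')
  20 → (24, 'dbf')
  21 → (16, 'ecbfcbfbdbf')
  22 → (26, 'f')
  23 → (14, 'faecbfcbfbdbf')
  24 → (12, 'fafaecbfcbfbdbf')
  25 → (22, 'fbdbf')
  26 → (19, 'fcbfbdbf')

SA = [3, 4, 7, 15, 13, 11, 2, 10, 9, 5, 23, 25, 21, 18, 8, 20, 17, 0, 6, 1, 24, 16, 26, 14, 12, 22, 19]
[i] adj suffixes → lcp
  [1] 3/4 → 1 ('a')
  [2] 4/7 → 1 ('a')
  [3] 7/15 → 1 ('a')
  [4] 15/13 → 1 ('a')
  [5] 13/11 → 3 ('afa')
  [6] 11/2 → 0 ('')
  [7] 2/10 → 2 ('ba')
  [8] 10/9 → 1 ('b')
  [9] 9/5 → 1 ('b')
  [10] 5/23 → 2 ('bd')
  [11] 23/25 → 1 ('b')
  [12] 25/21 → 2 ('bf')
  [13] 21/18 → 2 ('bf')
  [14] 18/8 → 0 ('')
  [15] 8/20 → 2 ('cb')
  [16] 20/17 → 3 ('cbf')
  [17] 17/0 → 1 ('c')
  [18] 0/6 → 0 ('')
  [19] 6/1 → 1 ('d')
  [20] 1/24 → 2 ('db')
  [21] 24/16 → 0 ('')
  [22] 16/26 → 0 ('')
  [23] 26/14 → 1 ('f')
  [24] 14/12 → 2 ('fa')
  [25] 12/22 → 1 ('f')
  [26] 22/19 → 1 ('f')

n(n+1)/2 = 27·28/2 = 378
Σ LCP = 0 + 1 + 1 + 1 + 1 + 3 + 0 + 2 + 1 + 1 + 2 + 1 + 2 + 2 + 0 + 2 + 3 + 1 + 0 + 1 + 2 + 0 + 0 + 1 + 2 + 1 + 1 = 32
distinct = 378 − 32 = 346

346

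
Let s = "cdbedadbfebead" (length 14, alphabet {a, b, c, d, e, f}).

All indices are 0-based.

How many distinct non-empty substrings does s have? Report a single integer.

rank | idx | suffix
   0 |  12 | ad
   1 |   5 | adbfebead
   2 |  10 | bead
   3 |   2 | bedadbfebead
   4 |   7 | bfebead
   5 |   0 | cdbedadbfebead
   6 |  13 | d
   7 |   4 | dadbfebead
   8 |   1 | dbedadbfebead
   9 |   6 | dbfebead
  10 |  11 | ead
  11 |   9 | ebead
  12 |   3 | edadbfebead
  13 |   8 | febead

SA = [12, 5, 10, 2, 7, 0, 13, 4, 1, 6, 11, 9, 3, 8]
i: (SA[i-1],SA[i]) lcp shared
  1: (12,5) 2 'ad'
  2: (5,10) 0 ''
  3: (10,2) 2 'be'
  4: (2,7) 1 'b'
  5: (7,0) 0 ''
  6: (0,13) 0 ''
  7: (13,4) 1 'd'
  8: (4,1) 1 'd'
  9: (1,6) 2 'db'
  10: (6,11) 0 ''
  11: (11,9) 1 'e'
  12: (9,3) 1 'e'
  13: (3,8) 0 ''

n(n+1)/2 = 14·15/2 = 105
Σ LCP = 0 + 2 + 0 + 2 + 1 + 0 + 0 + 1 + 1 + 2 + 0 + 1 + 1 + 0 = 11
distinct = 105 − 11 = 94

94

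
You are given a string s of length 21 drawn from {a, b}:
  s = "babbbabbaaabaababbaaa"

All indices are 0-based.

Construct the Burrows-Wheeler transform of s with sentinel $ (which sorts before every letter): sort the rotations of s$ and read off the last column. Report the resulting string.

rank  rotation                last
    0  $babbbabbaaabaababbaaa  a
    1  a$babbbabbaaabaababbaa  a
    2  aa$babbbabbaaabaababba  a
    3  aaa$babbbabbaaabaababb  b
    4  aaabaababbaaa$babbbabb  b
    5  aabaababbaaa$babbbabba  a
    6  aababbaaa$babbbabbaaab  b
    7  abaababbaaa$babbbabbaa  a
    8  ababbaaa$babbbabbaaaba  a
    9  abbaaa$babbbabbaaabaab  b
   10  abbaaabaababbaaa$babbb  b
   11  abbbabbaaabaababbaaa$b  b
   12  baaa$babbbabbaaabaabab  b
   13  baaabaababbaaa$babbbab  b
   14  baababbaaa$babbbabbaaa  a
   15  babbaaa$babbbabbaaabaa  a
   16  babbaaabaababbaaa$babb  b
   17  babbbabbaaabaababbaaa$  $
   18  bbaaa$babbbabbaaabaaba  a
   19  bbaaabaababbaaa$babbba  a
   20  bbabbaaabaababbaaa$bab  b
   21  bbbabbaaabaababbaaa$ba  a

aaabbabaabbbbbaab$aaba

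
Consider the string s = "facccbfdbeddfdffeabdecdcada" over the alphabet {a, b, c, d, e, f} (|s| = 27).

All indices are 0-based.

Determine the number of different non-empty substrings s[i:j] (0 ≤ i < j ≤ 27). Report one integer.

rank | idx | suffix
   0 |  26 | a
   1 |  17 | abdecdcada
   2 |   1 | acccbfdbeddfdffeabdecdcada
   3 |  24 | ada
   4 |  18 | bdecdcada
   5 |   8 | beddfdffeabdecdcada
   6 |   5 | bfdbeddfdffeabdecdcada
   7 |  23 | cada
   8 |   4 | cbfdbeddfdffeabdecdcada
   9 |   3 | ccbfdbeddfdffeabdecdcada
  10 |   2 | cccbfdbeddfdffeabdecdcada
  11 |  21 | cdcada
  12 |  25 | da
  13 |   7 | dbeddfdffeabdecdcada
  14 |  22 | dcada
  15 |  10 | ddfdffeabdecdcada
  16 |  19 | decdcada
  17 |  11 | dfdffeabdecdcada
  18 |  13 | dffeabdecdcada
  19 |  16 | eabdecdcada
  20 |  20 | ecdcada
  21 |   9 | eddfdffeabdecdcada
  22 |   0 | facccbfdbeddfdffeabdecdcada
  23 |   6 | fdbeddfdffeabdecdcada
  24 |  12 | fdffeabdecdcada
  25 |  15 | feabdecdcada
  26 |  14 | ffeabdecdcada

SA = [26, 17, 1, 24, 18, 8, 5, 23, 4, 3, 2, 21, 25, 7, 22, 10, 19, 11, 13, 16, 20, 9, 0, 6, 12, 15, 14]
rank  pair      lcp
   1  s[26:],s[17:]  1  'a'
   2  s[17:],s[1:]  1  'a'
   3  s[1:],s[24:]  1  'a'
   4  s[24:],s[18:]  0  ''
   5  s[18:],s[8:]  1  'b'
   6  s[8:],s[5:]  1  'b'
   7  s[5:],s[23:]  0  ''
   8  s[23:],s[4:]  1  'c'
   9  s[4:],s[3:]  1  'c'
  10  s[3:],s[2:]  2  'cc'
  11  s[2:],s[21:]  1  'c'
  12  s[21:],s[25:]  0  ''
  13  s[25:],s[7:]  1  'd'
  14  s[7:],s[22:]  1  'd'
  15  s[22:],s[10:]  1  'd'
  16  s[10:],s[19:]  1  'd'
  17  s[19:],s[11:]  1  'd'
  18  s[11:],s[13:]  2  'df'
  19  s[13:],s[16:]  0  ''
  20  s[16:],s[20:]  1  'e'
  21  s[20:],s[9:]  1  'e'
  22  s[9:],s[0:]  0  ''
  23  s[0:],s[6:]  1  'f'
  24  s[6:],s[12:]  2  'fd'
  25  s[12:],s[15:]  1  'f'
  26  s[15:],s[14:]  1  'f'

n(n+1)/2 = 27·28/2 = 378
Σ LCP = 0 + 1 + 1 + 1 + 0 + 1 + 1 + 0 + 1 + 1 + 2 + 1 + 0 + 1 + 1 + 1 + 1 + 1 + 2 + 0 + 1 + 1 + 0 + 1 + 2 + 1 + 1 = 24
distinct = 378 − 24 = 354

354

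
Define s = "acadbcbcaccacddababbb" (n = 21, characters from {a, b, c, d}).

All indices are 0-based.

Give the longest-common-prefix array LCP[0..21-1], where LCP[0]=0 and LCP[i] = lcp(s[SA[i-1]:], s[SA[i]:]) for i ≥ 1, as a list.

[0, 2, 1, 2, 2, 1, 0, 1, 1, 2, 1, 2, 0, 3, 2, 1, 1, 1, 0, 1, 1]

sorted suffixes:
  #0 SA[0]=15  'ababbb'
  #1 SA[1]=17  'abbb'
  #2 SA[2]=0  'acadbcbcaccacddababbb'
  #3 SA[3]=8  'accacddababbb'
  #4 SA[4]=11  'acddababbb'
  #5 SA[5]=2  'adbcbcaccacddababbb'
  #6 SA[6]=20  'b'
  #7 SA[7]=16  'babbb'
  #8 SA[8]=19  'bb'
  #9 SA[9]=18  'bbb'
  #10 SA[10]=6  'bcaccacddababbb'
  #11 SA[11]=4  'bcbcaccacddababbb'
  #12 SA[12]=7  'caccacddababbb'
  #13 SA[13]=10  'cacddababbb'
  #14 SA[14]=1  'cadbcbcaccacddababbb'
  #15 SA[15]=5  'cbcaccacddababbb'
  #16 SA[16]=9  'ccacddababbb'
  #17 SA[17]=12  'cddababbb'
  #18 SA[18]=14  'dababbb'
  #19 SA[19]=3  'dbcbcaccacddababbb'
  #20 SA[20]=13  'ddababbb'

SA = [15, 17, 0, 8, 11, 2, 20, 16, 19, 18, 6, 4, 7, 10, 1, 5, 9, 12, 14, 3, 13]
rank  pair      lcp
   1  s[15:],s[17:]  2  'ab'
   2  s[17:],s[0:]  1  'a'
   3  s[0:],s[8:]  2  'ac'
   4  s[8:],s[11:]  2  'ac'
   5  s[11:],s[2:]  1  'a'
   6  s[2:],s[20:]  0  ''
   7  s[20:],s[16:]  1  'b'
   8  s[16:],s[19:]  1  'b'
   9  s[19:],s[18:]  2  'bb'
  10  s[18:],s[6:]  1  'b'
  11  s[6:],s[4:]  2  'bc'
  12  s[4:],s[7:]  0  ''
  13  s[7:],s[10:]  3  'cac'
  14  s[10:],s[1:]  2  'ca'
  15  s[1:],s[5:]  1  'c'
  16  s[5:],s[9:]  1  'c'
  17  s[9:],s[12:]  1  'c'
  18  s[12:],s[14:]  0  ''
  19  s[14:],s[3:]  1  'd'
  20  s[3:],s[13:]  1  'd'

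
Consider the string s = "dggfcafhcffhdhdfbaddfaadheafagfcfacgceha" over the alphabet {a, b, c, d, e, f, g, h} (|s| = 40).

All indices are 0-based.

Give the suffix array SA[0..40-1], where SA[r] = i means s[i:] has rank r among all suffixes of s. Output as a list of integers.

[39, 21, 33, 17, 22, 26, 5, 28, 16, 4, 36, 31, 8, 34, 18, 19, 14, 0, 12, 23, 25, 37, 20, 32, 27, 15, 3, 30, 9, 6, 10, 35, 2, 29, 1, 38, 7, 13, 11, 24]

rank | idx | suffix
   0 |  39 | a
   1 |  21 | aadheafagfcfacgceha
   2 |  33 | acgceha
   3 |  17 | addfaadheafagfcfacgceha
   4 |  22 | adheafagfcfacgceha
   5 |  26 | afagfcfacgceha
   6 |   5 | afhcffhdhdfbaddfaadheafagfcfacgceha
   7 |  28 | agfcfacgceha
   8 |  16 | baddfaadheafagfcfacgceha
   9 |   4 | cafhcffhdhdfbaddfaadheafagfcfacgceha
  10 |  36 | ceha
  11 |  31 | cfacgceha
  12 |   8 | cffhdhdfbaddfaadheafagfcfacgceha
  13 |  34 | cgceha
  14 |  18 | ddfaadheafagfcfacgceha
  15 |  19 | dfaadheafagfcfacgceha
  16 |  14 | dfbaddfaadheafagfcfacgceha
  17 |   0 | dggfcafhcffhdhdfbaddfaadheafagfcfacgceha
  18 |  12 | dhdfbaddfaadheafagfcfacgceha
  19 |  23 | dheafagfcfacgceha
  20 |  25 | eafagfcfacgceha
  21 |  37 | eha
  22 |  20 | faadheafagfcfacgceha
  23 |  32 | facgceha
  24 |  27 | fagfcfacgceha
  25 |  15 | fbaddfaadheafagfcfacgceha
  26 |   3 | fcafhcffhdhdfbaddfaadheafagfcfacgceha
  27 |  30 | fcfacgceha
  28 |   9 | ffhdhdfbaddfaadheafagfcfacgceha
  29 |   6 | fhcffhdhdfbaddfaadheafagfcfacgceha
  30 |  10 | fhdhdfbaddfaadheafagfcfacgceha
  31 |  35 | gceha
  32 |   2 | gfcafhcffhdhdfbaddfaadheafagfcfacgceha
  33 |  29 | gfcfacgceha
  34 |   1 | ggfcafhcffhdhdfbaddfaadheafagfcfacgceha
  35 |  38 | ha
  36 |   7 | hcffhdhdfbaddfaadheafagfcfacgceha
  37 |  13 | hdfbaddfaadheafagfcfacgceha
  38 |  11 | hdhdfbaddfaadheafagfcfacgceha
  39 |  24 | heafagfcfacgceha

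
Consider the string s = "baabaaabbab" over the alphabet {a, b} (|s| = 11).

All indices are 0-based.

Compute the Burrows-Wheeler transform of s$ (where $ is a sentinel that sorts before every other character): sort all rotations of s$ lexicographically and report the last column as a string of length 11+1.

rank  rotation      last
    0  $baabaaabbab  b
    1  aaabbab$baab  b
    2  aabaaabbab$b  b
    3  aabbab$baaba  a
    4  ab$baabaaabb  b
    5  abaaabbab$ba  a
    6  abbab$baabaa  a
    7  b$baabaaabba  a
    8  baaabbab$baa  a
    9  baabaaabbab$  $
   10  bab$baabaaab  b
   11  bbab$baabaaa  a

bbbabaaaa$ba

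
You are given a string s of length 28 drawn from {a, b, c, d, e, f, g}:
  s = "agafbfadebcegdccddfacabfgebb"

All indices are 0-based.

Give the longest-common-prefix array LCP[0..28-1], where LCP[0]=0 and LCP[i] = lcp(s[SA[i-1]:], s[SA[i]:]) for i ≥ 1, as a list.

[0, 1, 1, 1, 1, 0, 1, 1, 1, 2, 0, 1, 1, 1, 0, 1, 1, 1, 0, 2, 1, 0, 2, 1, 1, 0, 1, 1]

rank→(start, suffix):
  0 → (21, 'abfgebb')
  1 → (19, 'acabfgebb')
  2 → (6, 'adebcegdccddfacabfgebb')
  3 → (2, 'afbfadebcegdccddfacabfgebb')
  4 → (0, 'agafbfadebcegdccddfacabfgebb')
  5 → (27, 'b')
  6 → (26, 'bb')
  7 → (9, 'bcegdccddfacabfgebb')
  8 → (4, 'bfadebcegdccddfacabfgebb')
  9 → (22, 'bfgebb')
  10 → (20, 'cabfgebb')
  11 → (14, 'ccddfacabfgebb')
  12 → (15, 'cddfacabfgebb')
  13 → (10, 'cegdccddfacabfgebb')
  14 → (13, 'dccddfacabfgebb')
  15 → (16, 'ddfacabfgebb')
  16 → (7, 'debcegdccddfacabfgebb')
  17 → (17, 'dfacabfgebb')
  18 → (25, 'ebb')
  19 → (8, 'ebcegdccddfacabfgebb')
  20 → (11, 'egdccddfacabfgebb')
  21 → (18, 'facabfgebb')
  22 → (5, 'fadebcegdccddfacabfgebb')
  23 → (3, 'fbfadebcegdccddfacabfgebb')
  24 → (23, 'fgebb')
  25 → (1, 'gafbfadebcegdccddfacabfgebb')
  26 → (12, 'gdccddfacabfgebb')
  27 → (24, 'gebb')

SA = [21, 19, 6, 2, 0, 27, 26, 9, 4, 22, 20, 14, 15, 10, 13, 16, 7, 17, 25, 8, 11, 18, 5, 3, 23, 1, 12, 24]
rank  pair      lcp
   1  s[21:],s[19:]  1  'a'
   2  s[19:],s[6:]  1  'a'
   3  s[6:],s[2:]  1  'a'
   4  s[2:],s[0:]  1  'a'
   5  s[0:],s[27:]  0  ''
   6  s[27:],s[26:]  1  'b'
   7  s[26:],s[9:]  1  'b'
   8  s[9:],s[4:]  1  'b'
   9  s[4:],s[22:]  2  'bf'
  10  s[22:],s[20:]  0  ''
  11  s[20:],s[14:]  1  'c'
  12  s[14:],s[15:]  1  'c'
  13  s[15:],s[10:]  1  'c'
  14  s[10:],s[13:]  0  ''
  15  s[13:],s[16:]  1  'd'
  16  s[16:],s[7:]  1  'd'
  17  s[7:],s[17:]  1  'd'
  18  s[17:],s[25:]  0  ''
  19  s[25:],s[8:]  2  'eb'
  20  s[8:],s[11:]  1  'e'
  21  s[11:],s[18:]  0  ''
  22  s[18:],s[5:]  2  'fa'
  23  s[5:],s[3:]  1  'f'
  24  s[3:],s[23:]  1  'f'
  25  s[23:],s[1:]  0  ''
  26  s[1:],s[12:]  1  'g'
  27  s[12:],s[24:]  1  'g'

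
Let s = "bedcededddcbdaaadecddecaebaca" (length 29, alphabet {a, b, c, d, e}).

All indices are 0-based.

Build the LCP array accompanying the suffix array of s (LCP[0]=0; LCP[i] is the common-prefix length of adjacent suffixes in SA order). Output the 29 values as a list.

sorted suffixes:
  #0 SA[0]=28  'a'
  #1 SA[1]=13  'aaadecddecaebaca'
  #2 SA[2]=14  'aadecddecaebaca'
  #3 SA[3]=26  'aca'
  #4 SA[4]=15  'adecddecaebaca'
  #5 SA[5]=23  'aebaca'
  #6 SA[6]=25  'baca'
  #7 SA[7]=11  'bdaaadecddecaebaca'
  #8 SA[8]=0  'bedcededddcbdaaadecddecaebaca'
  #9 SA[9]=27  'ca'
  #10 SA[10]=22  'caebaca'
  #11 SA[11]=10  'cbdaaadecddecaebaca'
  #12 SA[12]=18  'cddecaebaca'
  #13 SA[13]=3  'cededddcbdaaadecddecaebaca'
  #14 SA[14]=12  'daaadecddecaebaca'
  #15 SA[15]=9  'dcbdaaadecddecaebaca'
  #16 SA[16]=2  'dcededddcbdaaadecddecaebaca'
  #17 SA[17]=8  'ddcbdaaadecddecaebaca'
  #18 SA[18]=7  'dddcbdaaadecddecaebaca'
  #19 SA[19]=19  'ddecaebaca'
  #20 SA[20]=20  'decaebaca'
  #21 SA[21]=16  'decddecaebaca'
  #22 SA[22]=5  'dedddcbdaaadecddecaebaca'
  #23 SA[23]=24  'ebaca'
  #24 SA[24]=21  'ecaebaca'
  #25 SA[25]=17  'ecddecaebaca'
  #26 SA[26]=1  'edcededddcbdaaadecddecaebaca'
  #27 SA[27]=6  'edddcbdaaadecddecaebaca'
  #28 SA[28]=4  'ededddcbdaaadecddecaebaca'

SA = [28, 13, 14, 26, 15, 23, 25, 11, 0, 27, 22, 10, 18, 3, 12, 9, 2, 8, 7, 19, 20, 16, 5, 24, 21, 17, 1, 6, 4]
i: (SA[i-1],SA[i]) lcp shared
  1: (28,13) 1 'a'
  2: (13,14) 2 'aa'
  3: (14,26) 1 'a'
  4: (26,15) 1 'a'
  5: (15,23) 1 'a'
  6: (23,25) 0 ''
  7: (25,11) 1 'b'
  8: (11,0) 1 'b'
  9: (0,27) 0 ''
  10: (27,22) 2 'ca'
  11: (22,10) 1 'c'
  12: (10,18) 1 'c'
  13: (18,3) 1 'c'
  14: (3,12) 0 ''
  15: (12,9) 1 'd'
  16: (9,2) 2 'dc'
  17: (2,8) 1 'd'
  18: (8,7) 2 'dd'
  19: (7,19) 2 'dd'
  20: (19,20) 1 'd'
  21: (20,16) 3 'dec'
  22: (16,5) 2 'de'
  23: (5,24) 0 ''
  24: (24,21) 1 'e'
  25: (21,17) 2 'ec'
  26: (17,1) 1 'e'
  27: (1,6) 2 'ed'
  28: (6,4) 2 'ed'

[0, 1, 2, 1, 1, 1, 0, 1, 1, 0, 2, 1, 1, 1, 0, 1, 2, 1, 2, 2, 1, 3, 2, 0, 1, 2, 1, 2, 2]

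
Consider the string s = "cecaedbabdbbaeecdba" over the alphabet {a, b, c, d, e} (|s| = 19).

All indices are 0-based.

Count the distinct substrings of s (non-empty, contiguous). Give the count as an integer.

rank→(start, suffix):
  0 → (18, 'a')
  1 → (7, 'abdbbaeecdba')
  2 → (3, 'aedbabdbbaeecdba')
  3 → (12, 'aeecdba')
  4 → (17, 'ba')
  5 → (6, 'babdbbaeecdba')
  6 → (11, 'baeecdba')
  7 → (10, 'bbaeecdba')
  8 → (8, 'bdbbaeecdba')
  9 → (2, 'caedbabdbbaeecdba')
  10 → (15, 'cdba')
  11 → (0, 'cecaedbabdbbaeecdba')
  12 → (16, 'dba')
  13 → (5, 'dbabdbbaeecdba')
  14 → (9, 'dbbaeecdba')
  15 → (1, 'ecaedbabdbbaeecdba')
  16 → (14, 'ecdba')
  17 → (4, 'edbabdbbaeecdba')
  18 → (13, 'eecdba')

SA = [18, 7, 3, 12, 17, 6, 11, 10, 8, 2, 15, 0, 16, 5, 9, 1, 14, 4, 13]
i: (SA[i-1],SA[i]) lcp shared
  1: (18,7) 1 'a'
  2: (7,3) 1 'a'
  3: (3,12) 2 'ae'
  4: (12,17) 0 ''
  5: (17,6) 2 'ba'
  6: (6,11) 2 'ba'
  7: (11,10) 1 'b'
  8: (10,8) 1 'b'
  9: (8,2) 0 ''
  10: (2,15) 1 'c'
  11: (15,0) 1 'c'
  12: (0,16) 0 ''
  13: (16,5) 3 'dba'
  14: (5,9) 2 'db'
  15: (9,1) 0 ''
  16: (1,14) 2 'ec'
  17: (14,4) 1 'e'
  18: (4,13) 1 'e'

n(n+1)/2 = 19·20/2 = 190
Σ LCP = 0 + 1 + 1 + 2 + 0 + 2 + 2 + 1 + 1 + 0 + 1 + 1 + 0 + 3 + 2 + 0 + 2 + 1 + 1 = 21
distinct = 190 − 21 = 169

169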